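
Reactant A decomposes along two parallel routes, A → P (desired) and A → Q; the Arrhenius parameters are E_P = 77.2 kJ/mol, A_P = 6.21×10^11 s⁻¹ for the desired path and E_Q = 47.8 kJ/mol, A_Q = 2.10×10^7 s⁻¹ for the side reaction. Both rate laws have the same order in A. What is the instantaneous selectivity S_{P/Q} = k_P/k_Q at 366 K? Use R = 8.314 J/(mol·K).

1.88

With equal orders, S_{P/Q} = k_P/k_Q = (A_P/A_Q)·exp[(E_Q−E_P)/(RT)].
(E_Q−E_P)/(RT) = (47.8−77.2)×10³/(8.314×366) = -29400/3043 = -9.662.
k_P/k_Q = (6.21×10^11/2.10×10^7)·exp(-9.662) = 29571 × 6.367×10^-5 = 1.88.
Since E_P > E_Q, raising the temperature improves selectivity toward P.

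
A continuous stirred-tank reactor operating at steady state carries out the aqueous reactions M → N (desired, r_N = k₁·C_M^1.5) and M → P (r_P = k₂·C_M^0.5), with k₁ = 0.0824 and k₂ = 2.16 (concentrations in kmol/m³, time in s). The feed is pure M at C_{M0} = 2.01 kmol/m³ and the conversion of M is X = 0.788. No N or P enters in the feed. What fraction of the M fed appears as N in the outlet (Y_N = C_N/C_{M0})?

Exit C_M = C_{M0}(1−X) = 2.01×0.212 = 0.4261 kmol/m³.
A CSTR operates uniformly at the exit composition, giving r_N = 0.02292 and r_P = 1.410 (each k·C_M^n at C_M = 0.4261).
Fraction of consumed M going to N: r_N/(r_N+r_P) = 0.01600.
C_N = 0.01600·C_{M0}·X = 0.01600×2.01×0.788 = 0.0253 kmol/m³; Y_N = C_N/C_{M0} = 0.0126.

0.0126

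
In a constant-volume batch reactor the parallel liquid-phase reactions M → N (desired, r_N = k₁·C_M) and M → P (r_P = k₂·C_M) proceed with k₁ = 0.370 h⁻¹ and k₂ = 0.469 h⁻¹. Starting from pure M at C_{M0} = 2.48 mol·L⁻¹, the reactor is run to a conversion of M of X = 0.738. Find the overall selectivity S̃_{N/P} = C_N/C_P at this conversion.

C_M = C_{M0}(1−X) = 0.6498 mol·L⁻¹.
Both paths are first order in M, so the instantaneous fraction to N is constant: dC_N/d(−C_M) = k₁/(k₁+k₂) = 0.4410.
C_N = 0.4410·(C_{M0}−C_M) = 0.4410×1.830 = 0.807 mol·L⁻¹.
C_P = (C_{M0}−C_M)−C_N = 1.023 mol·L⁻¹; S̃_{N/P} = 0.8071/1.023 = 0.789.

0.789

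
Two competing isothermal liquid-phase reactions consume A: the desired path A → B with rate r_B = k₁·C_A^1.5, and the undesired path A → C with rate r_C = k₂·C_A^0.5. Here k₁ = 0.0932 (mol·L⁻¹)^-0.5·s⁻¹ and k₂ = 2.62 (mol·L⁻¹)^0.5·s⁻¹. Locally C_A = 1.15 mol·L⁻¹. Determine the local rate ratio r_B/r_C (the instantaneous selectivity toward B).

S_{B/C} = r_B/r_C = (k₁·C_A^1.5)/(k₂·C_A^0.5) = (k₁/k₂)·C_A.
= (0.0932×1.150^1.5) / (2.62×1.150^0.5) = 0.1149/2.810 = 0.0409.
Since the desired path is higher order in A, keeping C_A high (PFR or concentrated feed) favours B.

0.0409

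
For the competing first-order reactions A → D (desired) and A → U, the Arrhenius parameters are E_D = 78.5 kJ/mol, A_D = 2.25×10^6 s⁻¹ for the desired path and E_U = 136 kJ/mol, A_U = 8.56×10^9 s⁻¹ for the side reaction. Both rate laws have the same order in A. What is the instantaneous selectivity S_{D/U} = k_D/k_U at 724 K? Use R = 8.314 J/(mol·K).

3.70

Since both paths have the same order in A, the concentration cancels and S_{D/U} = k_D/k_U = (A_D/A_U)·exp[(E_U−E_D)/(RT)].
(E_U−E_D)/(RT) = (136−78.5)×10³/(8.314×724) = 57500/6019 = 9.553.
k_D/k_U = (2.25×10^6/8.56×10^9)·exp(9.553) = 2.629×10^-4 × 14081 = 3.70.
Since E_D < E_U, lowering the temperature improves selectivity toward D.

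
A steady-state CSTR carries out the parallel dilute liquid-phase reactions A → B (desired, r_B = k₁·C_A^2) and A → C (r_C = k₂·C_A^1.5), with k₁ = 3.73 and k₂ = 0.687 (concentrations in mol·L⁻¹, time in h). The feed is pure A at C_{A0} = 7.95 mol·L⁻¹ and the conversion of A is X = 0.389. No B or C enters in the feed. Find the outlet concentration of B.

Exit C_A = C_{A0}(1−X) = 7.95×0.611 = 4.857 mol·L⁻¹.
In a CSTR the entire volume is at exit conditions, so r_B = 3.73×4.857^2 = 88.01 and r_C = 0.687×4.857^1.5 = 7.355.
Fraction of consumed A going to B: r_B/(r_B+r_C) = 0.9229.
C_B = 0.9229·C_{A0}·X = 0.9229×7.95×0.389 = 2.85 mol·L⁻¹.

2.85 mol·L⁻¹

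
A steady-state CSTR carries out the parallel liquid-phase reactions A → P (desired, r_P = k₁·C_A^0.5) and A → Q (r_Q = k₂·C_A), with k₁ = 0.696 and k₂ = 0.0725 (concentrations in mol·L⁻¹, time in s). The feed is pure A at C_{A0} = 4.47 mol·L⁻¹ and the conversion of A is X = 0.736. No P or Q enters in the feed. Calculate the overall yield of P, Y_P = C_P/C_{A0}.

Exit C_A = C_{A0}(1−X) = 4.47×0.264 = 1.180 mol·L⁻¹.
In a CSTR the entire volume is at exit conditions, so r_P = 0.696×1.180^0.5 = 0.7561 and r_Q = 0.0725×1.180 = 0.08556.
Fraction of consumed A going to P: r_P/(r_P+r_Q) = 0.8983.
C_P = 0.8983·C_{A0}·X = 0.8983×4.47×0.736 = 2.96 mol·L⁻¹; Y_P = C_P/C_{A0} = 0.661.

0.661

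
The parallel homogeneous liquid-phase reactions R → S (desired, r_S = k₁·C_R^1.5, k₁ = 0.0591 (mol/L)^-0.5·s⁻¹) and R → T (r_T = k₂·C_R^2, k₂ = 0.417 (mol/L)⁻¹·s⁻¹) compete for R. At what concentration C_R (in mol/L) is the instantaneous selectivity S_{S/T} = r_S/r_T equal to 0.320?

S_{S/T} = (k₁/k₂)·C_R^-0.5 ⇒ C_R = (S·k₂/k₁)^(-2).
= (0.320×0.417/0.0591)^(-2) = (2.258)^(-2) = 0.196 mol/L.

0.196 mol/L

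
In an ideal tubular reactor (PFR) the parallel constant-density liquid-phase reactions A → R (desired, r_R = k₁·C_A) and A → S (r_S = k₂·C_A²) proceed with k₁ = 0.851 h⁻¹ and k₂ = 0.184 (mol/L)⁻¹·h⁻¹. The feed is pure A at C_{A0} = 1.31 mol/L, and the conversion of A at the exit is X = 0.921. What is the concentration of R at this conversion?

C_A = C_{A0}(1−X) = 0.1035 mol/L.
Along a PFR/batch, dC_R/dC_A = −r_R/(r_R+r_S) = −k₁/(k₁+k₂·C_A).
Integrating from C_{A0} to C_A: C_R = (0.851/0.184)·ln[(0.851+0.184·1.31)/(0.851+0.184·0.103)] = 4.625·ln(1.092/0.8700) = 1.051 mol/L.

1.05 mol/L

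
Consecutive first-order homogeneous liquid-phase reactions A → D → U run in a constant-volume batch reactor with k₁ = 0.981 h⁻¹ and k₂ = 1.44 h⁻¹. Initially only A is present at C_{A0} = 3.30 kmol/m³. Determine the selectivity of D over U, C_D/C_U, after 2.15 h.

The intermediate concentration in a first-order A→B→C sequence is C_D = k₁C_{A0}(e^(−k₁t) − e^(−k₂t))/(k₂−k₁).
e^(−k₁t) = e^(−0.981×2.15) = e^(−2.109) = 0.1213; e^(−k₂t) = e^(−3.096) = 0.04523.
C_D = 0.981×3.30/(1.44−0.981) × (0.1213−0.04523) = 7.053×0.07611 = 0.5368 kmol/m³.
C_A = C_{A0}e^(−k₁t) = 0.4004 kmol/m³, so C_U = C_{A0}−C_A−C_D = 2.363 kmol/m³; C_D/C_U = 0.227.

0.227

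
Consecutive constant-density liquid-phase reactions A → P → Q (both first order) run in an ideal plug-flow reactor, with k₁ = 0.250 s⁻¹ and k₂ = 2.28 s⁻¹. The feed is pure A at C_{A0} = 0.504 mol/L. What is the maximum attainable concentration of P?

0.0421 mol/L

For a first-order series the maximum intermediate yield is C_{P,max}/C_{A0} = (k₁/k₂)^[k₂/(k₂−k₁)].
= (0.250/2.28)^(2.28/(2.28−0.250)) = (0.1096)^(1.123) = 0.08352.
C_{P,max} = 0.08352×0.504 = 0.0421 mol/L.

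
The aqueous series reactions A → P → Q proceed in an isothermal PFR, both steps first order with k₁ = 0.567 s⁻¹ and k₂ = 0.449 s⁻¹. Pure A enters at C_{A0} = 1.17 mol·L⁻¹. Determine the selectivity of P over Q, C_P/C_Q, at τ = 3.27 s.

0.724

For first-order series with pure A initially, C_P(τ) = k₁C_{A0}/(k₂−k₁)·(e^(−k₁τ) − e^(−k₂τ)).
e^(−k₁τ) = e^(−0.567×3.27) = e^(−1.854) = 0.1566; e^(−k₂τ) = e^(−1.468) = 0.2303.
C_P = 0.567×1.17/(0.449−0.567) × (0.1566−0.2303) = (-5.622)×(-0.07374) = 0.4145 mol·L⁻¹.
C_A = C_{A0}e^(−k₁τ) = 0.1832 mol·L⁻¹, so C_Q = C_{A0}−C_A−C_P = 0.5722 mol·L⁻¹; C_P/C_Q = 0.724.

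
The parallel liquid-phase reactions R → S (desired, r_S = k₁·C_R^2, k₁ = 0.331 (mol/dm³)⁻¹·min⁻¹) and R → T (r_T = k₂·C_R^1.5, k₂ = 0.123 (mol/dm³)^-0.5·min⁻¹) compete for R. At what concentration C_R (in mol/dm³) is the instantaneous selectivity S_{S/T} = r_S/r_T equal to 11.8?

S_{S/T} = (k₁/k₂)·C_R^0.5 ⇒ C_R = (S·k₂/k₁)^(2).
= (11.8×0.123/0.331)^(2) = (4.385)^(2) = 19.2 mol/dm³.

19.2 mol/dm³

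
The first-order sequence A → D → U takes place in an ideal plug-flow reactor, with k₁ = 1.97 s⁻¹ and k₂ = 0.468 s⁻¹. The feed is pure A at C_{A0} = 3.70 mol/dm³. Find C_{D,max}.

2.36 mol/dm³

For a first-order series the maximum intermediate yield is C_{D,max}/C_{A0} = (k₁/k₂)^[k₂/(k₂−k₁)].
= (1.97/0.468)^(0.468/(0.468−1.97)) = (4.209)^(-0.3116) = 0.6390.
C_{D,max} = 0.6390×3.70 = 2.36 mol/dm³.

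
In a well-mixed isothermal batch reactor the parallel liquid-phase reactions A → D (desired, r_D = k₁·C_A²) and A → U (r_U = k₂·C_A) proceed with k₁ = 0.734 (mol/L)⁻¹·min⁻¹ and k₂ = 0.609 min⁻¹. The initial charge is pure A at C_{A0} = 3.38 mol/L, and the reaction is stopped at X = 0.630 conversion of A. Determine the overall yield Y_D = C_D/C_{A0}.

C_A = C_{A0}(1−X) = 1.251 mol/L.
Along a PFR/batch, dC_U/dC_A = −r_U/(r_D+r_U) = −k₂/(k₂+k₁·C_A).
Integrating from C_{A0} to C_A: C_U = (0.609/0.734)·ln[(0.609+0.734·3.38)/(0.609+0.734·1.25)] = 0.8297·ln(3.090/1.527) = 0.5848 mol/L.
Then C_D = (C_{A0}−C_A) − C_U = 2.129 − 0.5848 = 1.545 mol/L.
Y_D = C_D/C_{A0} = 1.545/3.38 = 0.457.

0.457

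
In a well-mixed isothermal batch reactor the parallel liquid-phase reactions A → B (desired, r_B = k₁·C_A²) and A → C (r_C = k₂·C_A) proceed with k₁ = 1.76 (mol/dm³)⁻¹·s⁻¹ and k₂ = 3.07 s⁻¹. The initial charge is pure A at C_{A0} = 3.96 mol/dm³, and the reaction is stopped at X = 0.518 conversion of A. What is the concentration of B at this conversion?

C_A = C_{A0}(1−X) = 1.909 mol/dm³.
Along a PFR/batch, dC_C/dC_A = −r_C/(r_B+r_C) = −k₂/(k₂+k₁·C_A).
Integrating from C_{A0} to C_A: C_C = (3.07/1.76)·ln[(3.07+1.76·3.96)/(3.07+1.76·1.91)] = 1.744·ln(10.04/6.429) = 0.7774 mol/dm³.
Then C_B = (C_{A0}−C_A) − C_C = 2.051 − 0.7774 = 1.274 mol/dm³.

1.27 mol/dm³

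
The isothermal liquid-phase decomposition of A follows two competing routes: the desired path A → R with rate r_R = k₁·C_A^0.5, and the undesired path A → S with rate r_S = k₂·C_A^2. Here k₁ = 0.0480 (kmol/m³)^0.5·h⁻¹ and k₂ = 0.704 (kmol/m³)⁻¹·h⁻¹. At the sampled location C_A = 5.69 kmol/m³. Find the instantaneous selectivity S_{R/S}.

0.00502

S_{R/S} = r_R/r_S = (k₁·C_A^0.5)/(k₂·C_A^2) = (k₁/k₂)·C_A^-1.5.
= (0.0480×5.690^0.5) / (0.704×5.690^2) = 0.1145/22.79 = 0.00502.
The undesired path is higher order in A, so low C_A (CSTR or dilute feed) favours R.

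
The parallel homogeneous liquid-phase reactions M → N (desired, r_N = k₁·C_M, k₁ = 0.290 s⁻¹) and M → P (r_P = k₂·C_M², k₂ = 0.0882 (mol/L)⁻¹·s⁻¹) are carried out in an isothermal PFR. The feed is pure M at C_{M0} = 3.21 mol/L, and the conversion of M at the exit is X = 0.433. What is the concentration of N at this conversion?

C_M = C_{M0}(1−X) = 1.820 mol/L.
Along a PFR/batch, dC_N/dC_M = −r_N/(r_N+r_P) = −k₁/(k₁+k₂·C_M).
Integrating from C_{M0} to C_M: C_N = (0.290/0.0882)·ln[(0.290+0.0882·3.21)/(0.290+0.0882·1.82)] = 3.288·ln(0.5731/0.4505) = 0.7913 mol/L.

0.791 mol/L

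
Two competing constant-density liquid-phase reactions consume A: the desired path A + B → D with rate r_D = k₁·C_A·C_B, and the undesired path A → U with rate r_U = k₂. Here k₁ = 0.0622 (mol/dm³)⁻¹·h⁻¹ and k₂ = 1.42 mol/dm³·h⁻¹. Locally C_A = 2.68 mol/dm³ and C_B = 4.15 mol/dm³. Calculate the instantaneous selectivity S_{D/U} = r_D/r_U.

S_{D/U} = r_D/r_U = (k₁·C_A·C_B)/(k₂) = (k₁/k₂)·C_A·C_B.
= (0.0622×2.680×4.150) / (1.42) = 0.6918/1.420 = 0.487.

0.487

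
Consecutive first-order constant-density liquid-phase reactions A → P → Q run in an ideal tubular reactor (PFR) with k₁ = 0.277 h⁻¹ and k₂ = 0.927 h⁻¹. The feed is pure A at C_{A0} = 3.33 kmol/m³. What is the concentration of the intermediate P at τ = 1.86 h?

0.595 kmol/m³

For first-order series with pure A initially, C_P(τ) = k₁C_{A0}/(k₂−k₁)·(e^(−k₁τ) − e^(−k₂τ)).
e^(−k₁τ) = e^(−0.277×1.86) = e^(−0.5152) = 0.5974; e^(−k₂τ) = e^(−1.724) = 0.1783.
C_P = 0.277×3.33/(0.927−0.277) × (0.5974−0.1783) = 1.419×0.4191 = 0.5947 kmol/m³.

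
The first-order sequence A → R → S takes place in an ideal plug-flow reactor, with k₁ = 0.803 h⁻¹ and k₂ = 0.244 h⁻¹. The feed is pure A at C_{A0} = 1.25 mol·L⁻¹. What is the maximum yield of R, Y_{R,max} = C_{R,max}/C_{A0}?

0.595

For a first-order series the maximum intermediate yield is C_{R,max}/C_{A0} = (k₁/k₂)^[k₂/(k₂−k₁)].
= (0.803/0.244)^(0.244/(0.244−0.803)) = (3.291)^(-0.4365) = 0.5946.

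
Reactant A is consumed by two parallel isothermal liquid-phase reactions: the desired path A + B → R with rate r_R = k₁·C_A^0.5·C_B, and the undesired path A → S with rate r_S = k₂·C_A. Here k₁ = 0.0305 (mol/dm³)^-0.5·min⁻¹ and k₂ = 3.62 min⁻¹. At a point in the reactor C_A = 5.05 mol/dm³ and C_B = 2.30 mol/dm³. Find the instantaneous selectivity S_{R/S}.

S_{R/S} = r_R/r_S = (k₁·C_A^0.5·C_B)/(k₂·C_A) = (k₁/k₂)·C_A^-0.5·C_B.
= (0.0305×5.050^0.5×2.300) / (3.62×5.050) = 0.1576/18.28 = 0.00862.

0.00862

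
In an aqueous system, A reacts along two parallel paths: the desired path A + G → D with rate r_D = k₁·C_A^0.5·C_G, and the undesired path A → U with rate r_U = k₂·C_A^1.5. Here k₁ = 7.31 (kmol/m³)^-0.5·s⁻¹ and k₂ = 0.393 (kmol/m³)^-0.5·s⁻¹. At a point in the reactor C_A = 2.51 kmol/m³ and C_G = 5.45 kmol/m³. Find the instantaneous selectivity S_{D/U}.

S_{D/U} = r_D/r_U = (k₁·C_A^0.5·C_G)/(k₂·C_A^1.5) = (k₁/k₂)·C_A⁻¹·C_G.
= (7.31×2.510^0.5×5.450) / (0.393×2.510^1.5) = 63.12/1.563 = 40.4.

40.4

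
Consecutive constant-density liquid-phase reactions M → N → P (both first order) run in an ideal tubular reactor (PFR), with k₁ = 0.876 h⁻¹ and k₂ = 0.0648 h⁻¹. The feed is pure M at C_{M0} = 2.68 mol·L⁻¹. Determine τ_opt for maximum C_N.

The intermediate peaks when r₁ = r₂, i.e. k₁e^(−k₁τ) = k₂e^(−k₂τ), giving τ_opt = ln(k₂/k₁)/(k₂−k₁).
= ln(0.0648/0.876)/(0.0648−0.876) = ln(0.07397)/-0.8112 = -2.604/-0.8112 = 3.21 h.

3.21 h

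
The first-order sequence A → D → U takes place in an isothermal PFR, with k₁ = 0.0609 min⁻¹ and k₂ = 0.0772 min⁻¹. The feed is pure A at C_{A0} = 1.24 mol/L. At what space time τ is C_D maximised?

The intermediate peaks when r₁ = r₂, i.e. k₁e^(−k₁τ) = k₂e^(−k₂τ), giving τ_opt = ln(k₂/k₁)/(k₂−k₁).
= ln(0.0772/0.0609)/(0.0772−0.0609) = ln(1.268)/0.01630 = 0.2372/0.01630 = 14.6 min.

14.6 min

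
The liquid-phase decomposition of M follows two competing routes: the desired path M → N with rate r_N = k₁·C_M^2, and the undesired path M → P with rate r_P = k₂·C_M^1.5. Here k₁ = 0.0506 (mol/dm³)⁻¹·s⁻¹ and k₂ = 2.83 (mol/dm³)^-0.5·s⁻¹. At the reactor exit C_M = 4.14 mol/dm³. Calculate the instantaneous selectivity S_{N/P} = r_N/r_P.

S_{N/P} = r_N/r_P = (k₁·C_M^2)/(k₂·C_M^1.5) = (k₁/k₂)·C_M^0.5.
= (0.0506×4.140^2) / (2.83×4.140^1.5) = 0.8673/23.84 = 0.0364.
Since the desired path is higher order in M, keeping C_M high (PFR or concentrated feed) favours N.

0.0364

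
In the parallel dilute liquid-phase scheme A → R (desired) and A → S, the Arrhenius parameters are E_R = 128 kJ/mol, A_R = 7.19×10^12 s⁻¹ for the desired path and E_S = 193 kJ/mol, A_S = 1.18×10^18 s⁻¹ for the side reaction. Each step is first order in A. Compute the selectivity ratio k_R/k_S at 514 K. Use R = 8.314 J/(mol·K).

Since both paths have the same order in A, the concentration cancels and S_{R/S} = k_R/k_S = (A_R/A_S)·exp[(E_S−E_R)/(RT)].
(E_S−E_R)/(RT) = (193−128)×10³/(8.314×514) = 65000/4273 = 15.21.
k_R/k_S = (7.19×10^12/1.18×10^18)·exp(15.21) = 6.093×10^-6 × 4.034×10^6 = 24.6.

24.6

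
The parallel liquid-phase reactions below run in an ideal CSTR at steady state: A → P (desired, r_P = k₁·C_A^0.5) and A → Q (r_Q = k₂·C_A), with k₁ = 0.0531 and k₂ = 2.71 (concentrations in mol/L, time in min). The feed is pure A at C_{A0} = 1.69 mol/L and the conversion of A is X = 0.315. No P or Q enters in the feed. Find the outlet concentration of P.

0.00952 mol/L

Exit C_A = C_{A0}(1−X) = 1.69×0.685 = 1.158 mol/L.
Rates in a CSTR are evaluated at the outlet concentration: r_P = 0.0531×1.158^0.5 = 0.05713, r_Q = 2.71×1.158 = 3.137.
Fraction of consumed A going to P: r_P/(r_P+r_Q) = 0.01789.
C_P = 0.01789·C_{A0}·X = 0.01789×1.69×0.315 = 0.00952 mol/L.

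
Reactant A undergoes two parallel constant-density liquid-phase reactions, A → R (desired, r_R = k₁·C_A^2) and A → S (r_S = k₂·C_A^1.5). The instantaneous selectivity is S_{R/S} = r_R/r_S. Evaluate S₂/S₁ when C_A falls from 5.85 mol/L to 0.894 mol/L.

S_{R/S} = (k₁/k₂)·C_A^0.5, so S₂/S₁ = (C_{A,2}/C_{A,1})^0.5.
= (0.894/5.85)^0.5 = (0.1528)^0.5 = 0.391.

0.391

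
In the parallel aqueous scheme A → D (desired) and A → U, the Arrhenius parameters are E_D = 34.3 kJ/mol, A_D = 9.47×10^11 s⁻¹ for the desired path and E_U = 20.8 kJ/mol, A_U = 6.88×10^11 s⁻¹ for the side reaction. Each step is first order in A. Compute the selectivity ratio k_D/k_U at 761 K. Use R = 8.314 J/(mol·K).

Since both paths have the same order in A, the concentration cancels and S_{D/U} = k_D/k_U = (A_D/A_U)·exp[(E_U−E_D)/(RT)].
(E_U−E_D)/(RT) = (20.8−34.3)×10³/(8.314×761) = -13500/6327 = -2.134.
k_D/k_U = (9.47×10^11/6.88×10^11)·exp(-2.134) = 1.376 × 0.1184 = 0.163.
Since E_D > E_U, raising the temperature improves selectivity toward D.

0.163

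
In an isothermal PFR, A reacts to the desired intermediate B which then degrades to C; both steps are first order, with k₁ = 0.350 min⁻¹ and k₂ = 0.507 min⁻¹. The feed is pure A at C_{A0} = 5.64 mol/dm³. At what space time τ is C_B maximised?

2.36 min

Setting dC_B/dτ = 0 gives τ_opt = ln(k₂/k₁)/(k₂−k₁).
= ln(0.507/0.350)/(0.507−0.350) = ln(1.449)/0.1570 = 0.3706/0.1570 = 2.36 min.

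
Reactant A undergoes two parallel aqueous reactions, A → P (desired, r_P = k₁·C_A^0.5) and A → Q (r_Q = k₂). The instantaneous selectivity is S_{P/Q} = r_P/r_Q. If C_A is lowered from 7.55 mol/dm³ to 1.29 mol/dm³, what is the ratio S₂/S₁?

0.413

S_{P/Q} = (k₁/k₂)·C_A^0.5, so S₂/S₁ = (C_{A,2}/C_{A,1})^0.5.
= (1.29/7.55)^0.5 = (0.1709)^0.5 = 0.413.
Selectivity toward P falls as C_A falls — high-concentration operation is favoured.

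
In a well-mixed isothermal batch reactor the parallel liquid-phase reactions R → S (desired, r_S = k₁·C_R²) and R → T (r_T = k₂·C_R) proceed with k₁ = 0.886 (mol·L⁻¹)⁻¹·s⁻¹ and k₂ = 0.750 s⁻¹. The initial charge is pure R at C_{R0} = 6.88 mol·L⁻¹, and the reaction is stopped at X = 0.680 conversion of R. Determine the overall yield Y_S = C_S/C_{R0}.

C_R = C_{R0}(1−X) = 2.202 mol·L⁻¹.
Along a PFR/batch, dC_T/dC_R = −r_T/(r_S+r_T) = −k₂/(k₂+k₁·C_R).
Integrating from C_{R0} to C_R: C_T = (0.750/0.886)·ln[(0.750+0.886·6.88)/(0.750+0.886·2.20)] = 0.8465·ln(6.846/2.701) = 0.7874 mol·L⁻¹.
Then C_S = (C_{R0}−C_R) − C_T = 4.678 − 0.7874 = 3.891 mol·L⁻¹.
Y_S = C_S/C_{R0} = 3.891/6.88 = 0.566.

0.566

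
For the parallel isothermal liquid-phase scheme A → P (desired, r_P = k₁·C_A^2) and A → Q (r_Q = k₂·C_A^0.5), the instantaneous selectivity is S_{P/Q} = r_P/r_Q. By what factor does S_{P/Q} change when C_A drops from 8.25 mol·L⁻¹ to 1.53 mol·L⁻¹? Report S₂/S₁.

0.0799

S_{P/Q} = (k₁/k₂)·C_A^1.5, so S₂/S₁ = (C_{A,2}/C_{A,1})^1.5.
= (1.53/8.25)^1.5 = (0.1855)^1.5 = 0.0799.
Selectivity toward P falls as C_A falls — high-concentration operation is favoured.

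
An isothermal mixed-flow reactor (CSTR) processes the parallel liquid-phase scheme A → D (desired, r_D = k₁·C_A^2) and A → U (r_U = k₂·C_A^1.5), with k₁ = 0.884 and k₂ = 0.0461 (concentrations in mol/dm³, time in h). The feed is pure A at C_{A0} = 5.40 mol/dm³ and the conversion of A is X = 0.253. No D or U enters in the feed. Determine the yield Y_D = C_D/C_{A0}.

Exit C_A = C_{A0}(1−X) = 5.40×0.747 = 4.034 mol/dm³.
Rates in a CSTR are evaluated at the outlet concentration: r_D = 0.884×4.034^2 = 14.38, r_U = 0.0461×4.034^1.5 = 0.3735.
Fraction of consumed A going to D: r_D/(r_D+r_U) = 0.9747.
C_D = 0.9747·C_{A0}·X = 0.9747×5.40×0.253 = 1.33 mol/dm³; Y_D = C_D/C_{A0} = 0.247.

0.247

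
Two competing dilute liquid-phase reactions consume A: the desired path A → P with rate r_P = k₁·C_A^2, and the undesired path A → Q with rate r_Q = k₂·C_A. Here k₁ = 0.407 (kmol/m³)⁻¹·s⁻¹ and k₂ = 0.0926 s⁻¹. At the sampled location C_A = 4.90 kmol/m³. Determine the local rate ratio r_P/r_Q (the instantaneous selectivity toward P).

S_{P/Q} = r_P/r_Q = (k₁·C_A^2)/(k₂·C_A) = (k₁/k₂)·C_A.
= (0.407×4.900^2) / (0.0926×4.900) = 9.772/0.4537 = 21.5.

21.5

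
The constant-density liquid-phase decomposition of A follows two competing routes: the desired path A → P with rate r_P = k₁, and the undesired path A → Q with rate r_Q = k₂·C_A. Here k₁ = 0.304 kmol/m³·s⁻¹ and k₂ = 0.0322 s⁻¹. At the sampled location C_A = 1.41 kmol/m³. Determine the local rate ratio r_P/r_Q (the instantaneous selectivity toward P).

S_{P/Q} = r_P/r_Q = (k₁)/(k₂·C_A) = (k₁/k₂)·C_A⁻¹.
= (0.304) / (0.0322×1.410) = 0.3040/0.04540 = 6.70.

6.70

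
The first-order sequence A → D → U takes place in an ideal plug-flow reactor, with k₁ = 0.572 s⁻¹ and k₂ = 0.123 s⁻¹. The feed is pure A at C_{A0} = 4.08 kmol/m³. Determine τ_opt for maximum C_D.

The intermediate peaks when r₁ = r₂, i.e. k₁e^(−k₁τ) = k₂e^(−k₂τ), giving τ_opt = ln(k₂/k₁)/(k₂−k₁).
= ln(0.123/0.572)/(0.123−0.572) = ln(0.2150)/-0.4490 = -1.537/-0.4490 = 3.42 s.

3.42 s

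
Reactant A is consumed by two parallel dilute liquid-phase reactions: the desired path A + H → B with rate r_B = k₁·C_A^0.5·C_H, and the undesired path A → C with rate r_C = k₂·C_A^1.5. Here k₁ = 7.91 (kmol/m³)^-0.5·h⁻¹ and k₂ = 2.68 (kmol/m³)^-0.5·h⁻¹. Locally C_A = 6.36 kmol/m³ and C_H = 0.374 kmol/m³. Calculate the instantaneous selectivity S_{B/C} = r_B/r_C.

0.174

S_{B/C} = r_B/r_C = (k₁·C_A^0.5·C_H)/(k₂·C_A^1.5) = (k₁/k₂)·C_A⁻¹·C_H.
= (7.91×6.360^0.5×0.3740) / (2.68×6.360^1.5) = 7.461/42.99 = 0.174.
The undesired path is higher order in A, so low C_A (CSTR or dilute feed) favours B.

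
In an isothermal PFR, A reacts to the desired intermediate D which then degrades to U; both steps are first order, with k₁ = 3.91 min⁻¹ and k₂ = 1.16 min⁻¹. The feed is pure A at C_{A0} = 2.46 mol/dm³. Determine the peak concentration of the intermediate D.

1.47 mol/dm³

For a first-order series the maximum intermediate yield is C_{D,max}/C_{A0} = (k₁/k₂)^[k₂/(k₂−k₁)].
= (3.91/1.16)^(1.16/(1.16−3.91)) = (3.371)^(-0.4218) = 0.5990.
C_{D,max} = 0.5990×2.46 = 1.47 mol/dm³.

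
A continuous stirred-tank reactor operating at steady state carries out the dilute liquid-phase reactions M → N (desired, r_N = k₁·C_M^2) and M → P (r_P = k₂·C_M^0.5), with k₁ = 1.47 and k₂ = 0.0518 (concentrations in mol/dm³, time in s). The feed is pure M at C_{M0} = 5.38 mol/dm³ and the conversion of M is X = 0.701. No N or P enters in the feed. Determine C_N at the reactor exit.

Exit C_M = C_{M0}(1−X) = 5.38×0.299 = 1.609 mol/dm³.
In a CSTR the entire volume is at exit conditions, so r_N = 1.47×1.609^2 = 3.804 and r_P = 0.0518×1.609^0.5 = 0.06570.
Fraction of consumed M going to N: r_N/(r_N+r_P) = 0.9830.
C_N = 0.9830·C_{M0}·X = 0.9830×5.38×0.701 = 3.71 mol/dm³.

3.71 mol/dm³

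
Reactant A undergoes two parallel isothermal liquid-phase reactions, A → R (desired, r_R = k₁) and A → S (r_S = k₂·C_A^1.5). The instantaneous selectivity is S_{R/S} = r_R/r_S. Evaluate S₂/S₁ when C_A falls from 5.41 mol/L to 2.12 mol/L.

4.08

S_{R/S} = (k₁/k₂)·C_A^-1.5, so S₂/S₁ = (C_{A,2}/C_{A,1})^-1.5.
= (2.12/5.41)^(-1.5) = (0.3919)^(-1.5) = 4.08.
Selectivity toward R rises as C_A falls — low-concentration operation is favoured.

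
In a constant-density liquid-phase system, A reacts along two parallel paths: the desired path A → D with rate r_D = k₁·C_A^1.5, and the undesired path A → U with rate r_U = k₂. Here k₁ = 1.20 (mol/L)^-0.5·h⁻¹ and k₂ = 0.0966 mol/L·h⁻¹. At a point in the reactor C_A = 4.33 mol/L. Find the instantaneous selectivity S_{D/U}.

S_{D/U} = r_D/r_U = (k₁·C_A^1.5)/(k₂) = (k₁/k₂)·C_A^1.5.
= (1.20×4.330^1.5) / (0.0966) = 10.81/0.09660 = 112.

112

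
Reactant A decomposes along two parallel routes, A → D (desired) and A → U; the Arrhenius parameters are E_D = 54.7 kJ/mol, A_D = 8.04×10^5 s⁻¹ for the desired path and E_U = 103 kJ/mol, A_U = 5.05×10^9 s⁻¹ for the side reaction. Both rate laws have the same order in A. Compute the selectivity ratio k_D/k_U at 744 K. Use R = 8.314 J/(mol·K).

0.392

Since both paths have the same order in A, the concentration cancels and S_{D/U} = k_D/k_U = (A_D/A_U)·exp[(E_U−E_D)/(RT)].
(E_U−E_D)/(RT) = (103−54.7)×10³/(8.314×744) = 48300/6186 = 7.808.
k_D/k_U = (8.04×10^5/5.05×10^9)·exp(7.808) = 1.592×10^-4 × 2461 = 0.392.
Since E_D < E_U, lowering the temperature improves selectivity toward D.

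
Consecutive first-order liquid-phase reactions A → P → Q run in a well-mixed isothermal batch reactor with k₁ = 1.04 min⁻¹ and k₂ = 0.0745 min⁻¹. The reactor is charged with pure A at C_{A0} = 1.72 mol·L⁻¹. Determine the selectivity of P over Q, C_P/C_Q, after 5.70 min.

2.37

For first-order series with pure A initially, C_P(t) = k₁C_{A0}/(k₂−k₁)·(e^(−k₁t) − e^(−k₂t)).
e^(−k₁t) = e^(−1.04×5.70) = e^(−5.928) = 0.002664; e^(−k₂t) = e^(−0.4246) = 0.6540.
C_P = 1.04×1.72/(0.0745−1.04) × (0.002664−0.6540) = (-1.853)×(-0.6513) = 1.207 mol·L⁻¹.
C_A = C_{A0}e^(−k₁t) = 0.004582 mol·L⁻¹, so C_Q = C_{A0}−C_A−C_P = 0.5087 mol·L⁻¹; C_P/C_Q = 2.37.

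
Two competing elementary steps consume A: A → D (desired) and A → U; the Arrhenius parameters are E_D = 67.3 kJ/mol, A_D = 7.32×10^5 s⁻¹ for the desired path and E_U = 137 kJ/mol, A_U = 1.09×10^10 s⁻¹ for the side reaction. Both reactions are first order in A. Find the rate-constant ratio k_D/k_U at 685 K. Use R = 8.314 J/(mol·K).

k_D/k_U = (A_D/A_U)·exp[−(E_D−E_U)/(RT)] = (A_D/A_U)·exp[(E_U−E_D)/(RT)].
(E_U−E_D)/(RT) = (137−67.3)×10³/(8.314×685) = 69700/5695 = 12.24.
k_D/k_U = (7.32×10^5/1.09×10^10)·exp(12.24) = 6.716×10^-5 × 2.066×10^5 = 13.9.

13.9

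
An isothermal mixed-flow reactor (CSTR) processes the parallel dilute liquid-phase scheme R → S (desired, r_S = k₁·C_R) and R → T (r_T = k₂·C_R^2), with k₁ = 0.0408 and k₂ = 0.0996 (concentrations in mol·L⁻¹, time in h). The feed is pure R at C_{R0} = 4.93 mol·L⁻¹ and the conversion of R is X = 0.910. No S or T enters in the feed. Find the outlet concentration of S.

Exit C_R = C_{R0}(1−X) = 4.93×0.0900 = 0.4437 mol·L⁻¹.
A CSTR operates uniformly at the exit composition, giving r_S = 0.01810 and r_T = 0.01961 (each k·C_R^n at C_R = 0.4437).
Fraction of consumed R going to S: r_S/(r_S+r_T) = 0.4800.
C_S = 0.4800·C_{R0}·X = 0.4800×4.93×0.910 = 2.15 mol·L⁻¹.

2.15 mol·L⁻¹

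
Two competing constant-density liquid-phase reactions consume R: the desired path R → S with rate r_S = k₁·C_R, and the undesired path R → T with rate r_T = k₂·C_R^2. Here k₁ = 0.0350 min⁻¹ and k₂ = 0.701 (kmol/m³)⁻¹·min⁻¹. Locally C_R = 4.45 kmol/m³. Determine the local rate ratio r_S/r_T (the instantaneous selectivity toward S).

0.0112

S_{S/T} = r_S/r_T = (k₁·C_R)/(k₂·C_R^2) = (k₁/k₂)·C_R⁻¹.
= (0.0350×4.450) / (0.701×4.450^2) = 0.1558/13.88 = 0.0112.
The undesired path is higher order in R, so low C_R (CSTR or dilute feed) favours S.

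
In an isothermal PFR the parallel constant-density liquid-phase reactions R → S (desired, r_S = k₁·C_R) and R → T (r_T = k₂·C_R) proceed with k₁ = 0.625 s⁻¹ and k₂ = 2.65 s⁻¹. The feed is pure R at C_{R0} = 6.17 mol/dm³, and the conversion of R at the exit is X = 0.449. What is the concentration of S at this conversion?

0.529 mol/dm³

C_R = C_{R0}(1−X) = 3.400 mol/dm³.
Both paths are first order in R, so the instantaneous fraction to S is constant: dC_S/d(−C_R) = k₁/(k₁+k₂) = 0.1908.
C_S = 0.1908·(C_{R0}−C_R) = 0.1908×2.770 = 0.529 mol/dm³.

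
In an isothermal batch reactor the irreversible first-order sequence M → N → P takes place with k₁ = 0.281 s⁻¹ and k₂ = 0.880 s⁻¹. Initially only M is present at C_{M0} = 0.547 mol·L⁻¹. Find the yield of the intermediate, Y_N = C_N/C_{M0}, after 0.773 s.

Solving the coupled first-order balances gives C_N(t) = [k₁/(k₂−k₁)]·C_{M0}·(e^(−k₁t) − e^(−k₂t)).
e^(−k₁t) = e^(−0.281×0.773) = e^(−0.2172) = 0.8048; e^(−k₂t) = e^(−0.6802) = 0.5065.
C_N = 0.281×0.547/(0.880−0.281) × (0.8048−0.5065) = 0.2566×0.2983 = 0.07654 mol·L⁻¹.
Y_N = C_N/C_{M0} = 0.07654/0.547 = 0.140.

0.140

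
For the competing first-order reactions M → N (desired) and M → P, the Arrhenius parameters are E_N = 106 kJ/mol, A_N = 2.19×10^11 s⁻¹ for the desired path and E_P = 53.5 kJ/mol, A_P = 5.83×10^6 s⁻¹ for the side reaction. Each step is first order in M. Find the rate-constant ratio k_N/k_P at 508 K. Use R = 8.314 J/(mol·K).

0.150

With equal orders, S_{N/P} = k_N/k_P = (A_N/A_P)·exp[(E_P−E_N)/(RT)].
(E_P−E_N)/(RT) = (53.5−106)×10³/(8.314×508) = -52500/4224 = -12.43.
k_N/k_P = (2.19×10^11/5.83×10^6)·exp(-12.43) = 37564 × 3.995×10^-6 = 0.150.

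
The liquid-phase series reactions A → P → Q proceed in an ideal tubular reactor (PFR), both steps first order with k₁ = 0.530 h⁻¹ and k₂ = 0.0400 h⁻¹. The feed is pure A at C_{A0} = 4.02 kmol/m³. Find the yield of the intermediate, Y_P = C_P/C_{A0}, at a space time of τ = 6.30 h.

0.802

Solving the coupled first-order balances gives C_P(τ) = [k₁/(k₂−k₁)]·C_{A0}·(e^(−k₁τ) − e^(−k₂τ)).
e^(−k₁τ) = e^(−0.530×6.30) = e^(−3.339) = 0.03547; e^(−k₂τ) = e^(−0.2520) = 0.7772.
C_P = 0.530×4.02/(0.0400−0.530) × (0.03547−0.7772) = (-4.348)×(-0.7418) = 3.225 kmol/m³.
Y_P = C_P/C_{A0} = 3.225/4.02 = 0.802.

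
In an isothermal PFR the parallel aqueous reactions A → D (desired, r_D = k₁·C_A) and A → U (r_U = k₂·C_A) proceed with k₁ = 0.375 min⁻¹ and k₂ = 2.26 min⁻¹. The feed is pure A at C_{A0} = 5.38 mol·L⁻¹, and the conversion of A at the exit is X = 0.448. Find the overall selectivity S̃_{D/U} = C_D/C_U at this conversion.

C_A = C_{A0}(1−X) = 2.970 mol·L⁻¹.
Both paths are first order in A, so the instantaneous fraction to D is constant: dC_D/d(−C_A) = k₁/(k₁+k₂) = 0.1423.
C_D = 0.1423·(C_{A0}−C_A) = 0.1423×2.410 = 0.343 mol·L⁻¹.
C_U = (C_{A0}−C_A)−C_D = 2.067 mol·L⁻¹; S̃_{D/U} = 0.3430/2.067 = 0.166.

0.166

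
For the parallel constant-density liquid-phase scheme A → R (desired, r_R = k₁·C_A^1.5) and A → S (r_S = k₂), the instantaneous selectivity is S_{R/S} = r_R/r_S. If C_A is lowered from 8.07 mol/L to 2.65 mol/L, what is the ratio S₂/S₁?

0.188

S_{R/S} = (k₁/k₂)·C_A^1.5, so S₂/S₁ = (C_{A,2}/C_{A,1})^1.5.
= (2.65/8.07)^1.5 = (0.3284)^1.5 = 0.188.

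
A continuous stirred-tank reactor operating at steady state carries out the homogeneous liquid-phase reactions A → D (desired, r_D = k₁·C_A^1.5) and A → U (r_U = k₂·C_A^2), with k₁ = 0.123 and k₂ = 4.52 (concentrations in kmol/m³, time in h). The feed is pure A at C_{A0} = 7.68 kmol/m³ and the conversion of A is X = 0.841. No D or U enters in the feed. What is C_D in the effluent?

Exit C_A = C_{A0}(1−X) = 7.68×0.159 = 1.221 kmol/m³.
In a CSTR the entire volume is at exit conditions, so r_D = 0.123×1.221^1.5 = 0.1660 and r_U = 4.52×1.221^2 = 6.740.
Fraction of consumed A going to D: r_D/(r_D+r_U) = 0.02403.
C_D = 0.02403·C_{A0}·X = 0.02403×7.68×0.841 = 0.155 kmol/m³.

0.155 kmol/m³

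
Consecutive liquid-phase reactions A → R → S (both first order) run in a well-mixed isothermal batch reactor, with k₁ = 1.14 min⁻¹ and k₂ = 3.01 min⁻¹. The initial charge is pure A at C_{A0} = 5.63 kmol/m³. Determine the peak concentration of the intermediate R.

1.18 kmol/m³

Evaluating C_R at t_opt = ln(k₂/k₁)/(k₂−k₁) gives C_{R,max}/C_{A0} = (k₁/k₂)^[k₂/(k₂−k₁)].
= (1.14/3.01)^(3.01/(3.01−1.14)) = (0.3787)^(1.610) = 0.2095.
C_{R,max} = 0.2095×5.63 = 1.18 kmol/m³.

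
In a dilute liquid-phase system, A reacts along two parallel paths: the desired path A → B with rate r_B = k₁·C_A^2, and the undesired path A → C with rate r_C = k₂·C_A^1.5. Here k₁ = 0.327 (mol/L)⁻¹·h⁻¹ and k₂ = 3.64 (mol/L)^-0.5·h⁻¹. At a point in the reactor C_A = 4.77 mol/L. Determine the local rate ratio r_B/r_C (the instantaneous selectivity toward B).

S_{B/C} = r_B/r_C = (k₁·C_A^2)/(k₂·C_A^1.5) = (k₁/k₂)·C_A^0.5.
= (0.327×4.770^2) / (3.64×4.770^1.5) = 7.440/37.92 = 0.196.
Since the desired path is higher order in A, keeping C_A high (PFR or concentrated feed) favours B.

0.196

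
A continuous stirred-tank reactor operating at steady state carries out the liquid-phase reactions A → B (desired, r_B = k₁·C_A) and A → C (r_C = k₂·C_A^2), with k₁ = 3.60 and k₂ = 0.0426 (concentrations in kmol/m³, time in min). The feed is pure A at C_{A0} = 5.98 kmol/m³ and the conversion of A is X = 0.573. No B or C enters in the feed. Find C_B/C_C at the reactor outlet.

33.1

Exit C_A = C_{A0}(1−X) = 5.98×0.427 = 2.553 kmol/m³.
Rates in a CSTR are evaluated at the outlet concentration: r_B = 3.60×2.553 = 9.192, r_C = 0.0426×2.553^2 = 0.2778.
Overall selectivity = C_B/C_C = r_Bτ/(r_Cτ) = r_B/r_C = 33.1.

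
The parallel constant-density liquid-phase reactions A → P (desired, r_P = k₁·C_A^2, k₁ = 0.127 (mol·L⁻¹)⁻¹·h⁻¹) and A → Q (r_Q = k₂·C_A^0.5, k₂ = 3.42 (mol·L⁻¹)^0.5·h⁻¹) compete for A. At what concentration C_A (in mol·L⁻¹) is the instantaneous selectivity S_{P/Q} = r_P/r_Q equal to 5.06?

S_{P/Q} = (k₁/k₂)·C_A^1.5 ⇒ C_A = (S·k₂/k₁)^(1/1.5).
= (5.06×3.42/0.127)^(0.6667) = (136.3)^(0.6667) = 26.5 mol·L⁻¹.

26.5 mol·L⁻¹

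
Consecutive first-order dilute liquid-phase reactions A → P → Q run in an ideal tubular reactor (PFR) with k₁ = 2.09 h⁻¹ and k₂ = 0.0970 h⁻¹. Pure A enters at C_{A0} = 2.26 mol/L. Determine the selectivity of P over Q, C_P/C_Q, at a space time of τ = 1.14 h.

12.8

Solving the coupled first-order balances gives C_P(τ) = [k₁/(k₂−k₁)]·C_{A0}·(e^(−k₁τ) − e^(−k₂τ)).
e^(−k₁τ) = e^(−2.09×1.14) = e^(−2.383) = 0.09231; e^(−k₂τ) = e^(−0.1106) = 0.8953.
C_P = 2.09×2.26/(0.0970−2.09) × (0.09231−0.8953) = (-2.370)×(-0.8030) = 1.903 mol/L.
C_A = C_{A0}e^(−k₁τ) = 0.2086 mol/L, so C_Q = C_{A0}−C_A−C_P = 0.1483 mol/L; C_P/C_Q = 12.8.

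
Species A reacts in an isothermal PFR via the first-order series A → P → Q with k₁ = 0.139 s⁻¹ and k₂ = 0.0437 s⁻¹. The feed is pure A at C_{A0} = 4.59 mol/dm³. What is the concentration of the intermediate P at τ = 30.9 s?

1.64 mol/dm³

Solving the coupled first-order balances gives C_P(τ) = [k₁/(k₂−k₁)]·C_{A0}·(e^(−k₁τ) − e^(−k₂τ)).
e^(−k₁τ) = e^(−0.139×30.9) = e^(−4.295) = 0.01364; e^(−k₂τ) = e^(−1.350) = 0.2592.
C_P = 0.139×4.59/(0.0437−0.139) × (0.01364−0.2592) = (-6.695)×(-0.2455) = 1.644 mol/dm³.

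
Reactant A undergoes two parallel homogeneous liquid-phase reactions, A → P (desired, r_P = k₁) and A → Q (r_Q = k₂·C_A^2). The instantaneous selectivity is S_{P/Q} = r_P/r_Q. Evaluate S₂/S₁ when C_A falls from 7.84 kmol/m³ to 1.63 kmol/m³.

23.1

S_{P/Q} = (k₁/k₂)·C_A^-2, so S₂/S₁ = (C_{A,2}/C_{A,1})^-2.
= (1.63/7.84)^(-2) = (0.2079)^(-2) = 23.1.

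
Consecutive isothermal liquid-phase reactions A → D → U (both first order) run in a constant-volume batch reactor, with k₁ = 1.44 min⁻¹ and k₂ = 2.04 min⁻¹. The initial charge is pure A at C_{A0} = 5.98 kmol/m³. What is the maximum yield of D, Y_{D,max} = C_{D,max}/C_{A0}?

For a first-order series the maximum intermediate yield is C_{D,max}/C_{A0} = (k₁/k₂)^[k₂/(k₂−k₁)].
= (1.44/2.04)^(2.04/(2.04−1.44)) = (0.7059)^(3.400) = 0.3060.

0.306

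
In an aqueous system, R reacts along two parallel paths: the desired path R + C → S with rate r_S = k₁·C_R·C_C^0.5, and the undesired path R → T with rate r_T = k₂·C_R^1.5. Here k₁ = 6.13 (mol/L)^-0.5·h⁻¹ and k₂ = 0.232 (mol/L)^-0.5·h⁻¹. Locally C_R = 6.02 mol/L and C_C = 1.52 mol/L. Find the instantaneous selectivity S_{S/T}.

13.3

S_{S/T} = r_S/r_T = (k₁·C_R·C_C^0.5)/(k₂·C_R^1.5) = (k₁/k₂)·C_R^-0.5·C_C^0.5.
= (6.13×6.020×1.520^0.5) / (0.232×6.020^1.5) = 45.50/3.427 = 13.3.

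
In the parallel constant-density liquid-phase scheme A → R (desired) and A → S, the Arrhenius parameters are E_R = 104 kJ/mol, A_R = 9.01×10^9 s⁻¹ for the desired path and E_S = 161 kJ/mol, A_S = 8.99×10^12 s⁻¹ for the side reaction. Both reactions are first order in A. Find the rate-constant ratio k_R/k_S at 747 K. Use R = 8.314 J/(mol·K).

9.70

Since both paths have the same order in A, the concentration cancels and S_{R/S} = k_R/k_S = (A_R/A_S)·exp[(E_S−E_R)/(RT)].
(E_S−E_R)/(RT) = (161−104)×10³/(8.314×747) = 57000/6211 = 9.178.
k_R/k_S = (9.01×10^9/8.99×10^12)·exp(9.178) = 0.001002 × 9681 = 9.70.
Since E_R < E_S, lowering the temperature improves selectivity toward R.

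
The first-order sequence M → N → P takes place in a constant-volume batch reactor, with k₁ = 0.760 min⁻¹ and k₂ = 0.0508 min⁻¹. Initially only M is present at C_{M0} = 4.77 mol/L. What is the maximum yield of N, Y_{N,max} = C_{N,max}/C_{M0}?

For a first-order series the maximum intermediate yield is C_{N,max}/C_{M0} = (k₁/k₂)^[k₂/(k₂−k₁)].
= (0.760/0.0508)^(0.0508/(0.0508−0.760)) = (14.96)^(-0.07163) = 0.8238.

0.824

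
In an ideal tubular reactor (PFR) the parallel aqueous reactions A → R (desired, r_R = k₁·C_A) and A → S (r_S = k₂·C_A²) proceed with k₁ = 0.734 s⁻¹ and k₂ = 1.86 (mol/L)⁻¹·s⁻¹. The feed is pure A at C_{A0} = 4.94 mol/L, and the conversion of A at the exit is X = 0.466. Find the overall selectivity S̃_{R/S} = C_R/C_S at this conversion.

C_A = C_{A0}(1−X) = 2.638 mol/L.
Along a PFR/batch, dC_R/dC_A = −r_R/(r_R+r_S) = −k₁/(k₁+k₂·C_A).
Integrating from C_{A0} to C_A: C_R = (0.734/1.86)·ln[(0.734+1.86·4.94)/(0.734+1.86·2.64)] = 0.3946·ln(9.922/5.641) = 0.2229 mol/L.
C_S = (C_{A0}−C_A)−C_R = 2.079 mol/L; S̃_{R/S} = 0.2229/2.079 = 0.107.

0.107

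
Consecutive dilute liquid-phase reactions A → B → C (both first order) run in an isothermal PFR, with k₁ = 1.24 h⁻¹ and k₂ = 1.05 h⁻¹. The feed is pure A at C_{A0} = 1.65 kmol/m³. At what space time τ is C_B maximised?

Setting dC_B/dτ = 0 gives τ_opt = ln(k₂/k₁)/(k₂−k₁).
= ln(1.05/1.24)/(1.05−1.24) = ln(0.8468)/-0.1900 = -0.1663/-0.1900 = 0.875 h.

0.875 h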